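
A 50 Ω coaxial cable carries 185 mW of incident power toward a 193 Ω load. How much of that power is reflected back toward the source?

P_reflected ≈ 64.1 mW

Γ = (193 − 50)/(193 + 50) = 0.588
|Γ|² = 0.346
P_refl = |Γ|²·P_inc = 64.1 mW, P_del = (1 − |Γ|²)·P_inc = 121 mW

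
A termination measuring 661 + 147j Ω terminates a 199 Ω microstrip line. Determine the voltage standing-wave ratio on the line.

Γ = (Z_L − Z_0)/(Z_L + Z_0) = (462 + j147)/(860 + j147)
|Γ| = 485/872 = 0.556
VSWR = (1 + |Γ|)/(1 − |Γ|) = 1.56/0.444

VSWR ≈ 3.5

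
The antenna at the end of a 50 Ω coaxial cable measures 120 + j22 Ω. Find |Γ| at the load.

|Γ| ≈ 0.428

Γ = (Z_L − Z_0)/(Z_L + Z_0) = (70 + j22)/(170 + j22)
|Γ| = 73.4/171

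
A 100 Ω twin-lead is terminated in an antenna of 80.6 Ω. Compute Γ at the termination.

Γ = -0.107

Γ = (Z_L − Z_0)/(Z_L + Z_0) = (80.6 − 100)/(80.6 + 100) = -19.4/180.6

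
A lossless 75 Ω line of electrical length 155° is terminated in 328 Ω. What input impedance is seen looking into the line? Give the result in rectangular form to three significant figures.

tan(βl) = tan(155°) = -0.466
Z_in = Z_0·(Z_L + jZ_0·tanβl)/(Z_0 + jZ_L·tanβl)
     = 75·(328 − j35)/(75 − j153)

Z_in ≈ 77.4 + j123 Ω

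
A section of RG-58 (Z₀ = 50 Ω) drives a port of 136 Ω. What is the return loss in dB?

Γ = (136 − 50)/(136 + 50) = 0.462
RL = −20·log₁₀|Γ| = −20·log₁₀(0.462)

RL ≈ 6.7 dB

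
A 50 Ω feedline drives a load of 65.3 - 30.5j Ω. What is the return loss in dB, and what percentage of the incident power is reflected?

RL ≈ 10.9 dB; 8.19% of incident power reflected

Γ = (15.3 − j30.5)/(115.3 − j30.5), |Γ| = 0.286
RL = −20·log₁₀(0.286) = 10.9 dB
P_refl/P_inc = |Γ|² = 0.0819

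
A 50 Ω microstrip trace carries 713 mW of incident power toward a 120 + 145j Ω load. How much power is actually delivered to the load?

|Γ| = |(70 + j145)/(170 + j145)| = 0.721
|Γ|² = 0.519
P_refl = |Γ|²·P_inc = 370 mW, P_del = (1 − |Γ|²)·P_inc = 343 mW

P_delivered ≈ 343 mW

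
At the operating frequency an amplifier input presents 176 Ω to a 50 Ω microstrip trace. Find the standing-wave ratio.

VSWR ≈ 3.52

Γ = (176 − 50)/(176 + 50) = 0.558
VSWR = (1 + 0.558)/(1 − 0.558)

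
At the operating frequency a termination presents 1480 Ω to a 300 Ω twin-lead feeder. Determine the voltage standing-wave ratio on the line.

VSWR ≈ 4.93

For a purely resistive load, VSWR = R_L/Z_0 or Z_0/R_L (whichever > 1) = 1480/300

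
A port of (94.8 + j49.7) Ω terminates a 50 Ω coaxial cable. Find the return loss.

Γ = (44.8 + j49.7)/(144.8 + j49.7), |Γ| = 0.437
RL = −20·log₁₀|Γ| = −20·log₁₀(0.437)

RL ≈ 7.19 dB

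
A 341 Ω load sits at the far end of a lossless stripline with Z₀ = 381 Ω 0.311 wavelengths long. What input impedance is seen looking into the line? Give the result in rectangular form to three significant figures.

Z_in ≈ 411 − j31.7 Ω

βl = 2π × 0.311 = 112°
tan(βl) = tan(112°) = -2.48
Z_in = Z_0·(Z_L + jZ_0·tanβl)/(Z_0 + jZ_L·tanβl)
     = 381·(341 − j945)/(381 − j846)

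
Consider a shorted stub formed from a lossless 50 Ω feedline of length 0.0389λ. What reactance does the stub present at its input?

βl = 2π × 0.0389 = 14°
tan(βl) = 0.249
For a shorted stub, Z_in = jZ_0·tan(βl)

X_in ≈ 12.5 Ω (inductive)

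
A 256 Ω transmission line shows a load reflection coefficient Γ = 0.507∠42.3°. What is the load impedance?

Z_L ≈ 375 + j345 Ω

Z_L = Z_0·(1 + Γ)/(1 − Γ) = 256·(1.37 + j0.341)/(0.625 − j0.341)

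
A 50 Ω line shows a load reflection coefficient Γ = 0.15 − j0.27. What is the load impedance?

Z_L ≈ 56.9 − j33.9 Ω

Z_L = Z_0·(1 + Γ)/(1 − Γ) = 50·(1.15 − j0.27)/(0.85 + j0.27)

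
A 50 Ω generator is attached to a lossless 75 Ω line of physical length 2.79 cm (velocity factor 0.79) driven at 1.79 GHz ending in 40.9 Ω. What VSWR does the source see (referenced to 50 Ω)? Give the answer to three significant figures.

λ = v/f = 0.79·c / 1.79 GHz = 0.132 m
βl = 2π·l/λ = 2π × 0.211 = 75.9°
tan(βl) = 3.97
Z_in = Z_0·(Z_L + jZ_0·tanβl)/(Z_0 + jZ_L·tanβl) = 121 + j36.8 Ω
Γ_s = (Z_in − Z_s)/(Z_in + Z_s) = (70.5 + j36.8)/(171 + j36.8), |Γ_s| = 0.456
VSWR = (1 + |Γ_s|)/(1 − |Γ_s|)

VSWR ≈ 2.68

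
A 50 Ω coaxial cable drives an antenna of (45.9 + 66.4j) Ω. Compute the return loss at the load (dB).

RL ≈ 4.88 dB

Γ = (-4.1 + j66.4)/(95.9 + j66.4), |Γ| = 0.57
RL = −20·log₁₀|Γ| = −20·log₁₀(0.57)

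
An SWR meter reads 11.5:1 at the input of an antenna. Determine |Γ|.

|Γ| = (S − 1)/(S + 1) = (11.5 − 1)/(11.5 + 1) = 10.5/12.5

|Γ| ≈ 0.84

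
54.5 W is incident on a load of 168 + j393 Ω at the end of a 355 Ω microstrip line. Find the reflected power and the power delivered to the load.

|Γ| = |(-187 + j393)/(523 + j393)| = 0.665
|Γ|² = 0.443
P_refl = |Γ|²·P_inc = 24.1 W, P_del = (1 − |Γ|²)·P_inc = 30.4 W

P_reflected ≈ 24.1 W; P_delivered ≈ 30.4 W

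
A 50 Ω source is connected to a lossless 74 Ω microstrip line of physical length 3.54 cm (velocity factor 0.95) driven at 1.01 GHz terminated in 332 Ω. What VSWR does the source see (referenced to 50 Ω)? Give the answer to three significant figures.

VSWR ≈ 4.86

λ = v/f = 0.95·c / 1.01 GHz = 0.282 m
βl = 2π·l/λ = 2π × 0.125 = 45.2°
tan(βl) = 1.01
Z_in = Z_0·(Z_L + jZ_0·tanβl)/(Z_0 + jZ_L·tanβl) = 31.3 − j66.7 Ω
Γ_s = (Z_in − Z_s)/(Z_in + Z_s) = (-18.7 − j66.7)/(81.3 − j66.7), |Γ_s| = 0.659
VSWR = (1 + |Γ_s|)/(1 − |Γ_s|)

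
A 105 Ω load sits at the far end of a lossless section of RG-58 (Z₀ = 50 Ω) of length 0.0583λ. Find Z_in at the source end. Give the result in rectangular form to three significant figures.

Z_in ≈ 73 − j39.7 Ω

βl = 2π × 0.0583 = 21°
tan(βl) = tan(21°) = 0.384
Z_in = Z_0·(Z_L + jZ_0·tanβl)/(Z_0 + jZ_L·tanβl)
     = 50·(105 + j19.2)/(50 + j40.3)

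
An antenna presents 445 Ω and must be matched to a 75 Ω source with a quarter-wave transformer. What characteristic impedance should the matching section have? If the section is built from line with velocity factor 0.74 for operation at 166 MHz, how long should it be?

Z_qwt = √(Z_0·R_L) = √(75 × 445) = √33380
λ = 0.74·c/f = 1.34 m, so l = λ/4 = 0.334 m

Z_qwt ≈ 183 Ω; length ≈ 33.4 cm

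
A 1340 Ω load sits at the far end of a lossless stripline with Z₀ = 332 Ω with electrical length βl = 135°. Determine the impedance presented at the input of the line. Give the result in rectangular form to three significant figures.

Z_in ≈ 155 + j294 Ω

tan(βl) = tan(135°) = -1
Z_in = Z_0·(Z_L + jZ_0·tanβl)/(Z_0 + jZ_L·tanβl)
     = 332·(1340 − j332)/(332 − j1340)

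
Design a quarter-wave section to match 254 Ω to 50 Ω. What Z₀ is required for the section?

Z_qwt = √(Z_0·R_L) = √(50 × 254) = √12700

Z_qwt ≈ 113 Ω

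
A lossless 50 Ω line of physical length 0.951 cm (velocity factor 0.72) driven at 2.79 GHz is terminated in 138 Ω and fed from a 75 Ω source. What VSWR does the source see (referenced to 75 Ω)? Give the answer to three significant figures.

λ = v/f = 0.72·c / 2.79 GHz = 0.0774 m
βl = 2π·l/λ = 2π × 0.123 = 44.2°
tan(βl) = 0.973
Z_in = Z_0·(Z_L + jZ_0·tanβl)/(Z_0 + jZ_L·tanβl) = 32.7 − j39.2 Ω
Γ_s = (Z_in − Z_s)/(Z_in + Z_s) = (-42.3 − j39.2)/(108 − j39.2), |Γ_s| = 0.503
VSWR = (1 + |Γ_s|)/(1 − |Γ_s|)

VSWR ≈ 3.02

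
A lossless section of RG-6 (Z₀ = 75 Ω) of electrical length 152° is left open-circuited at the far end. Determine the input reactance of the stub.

tan(βl) = -0.532
For an open-circuited stub, Z_in = −jZ_0·cot(βl) = −jZ_0/tan(βl)

X_in ≈ 141 Ω (inductive)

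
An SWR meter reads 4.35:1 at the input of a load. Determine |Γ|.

|Γ| ≈ 0.626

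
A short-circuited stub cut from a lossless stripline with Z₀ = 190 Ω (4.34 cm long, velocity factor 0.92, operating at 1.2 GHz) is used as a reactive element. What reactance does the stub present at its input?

X_in ≈ 469 Ω (inductive)

λ = v/f = 0.92·c / 1.2 GHz = 0.23 m
βl = 2π·l/λ = 2π × 0.189 = 67.9°
tan(βl) = 2.47
For a short-circuited stub, Z_in = jZ_0·tan(βl)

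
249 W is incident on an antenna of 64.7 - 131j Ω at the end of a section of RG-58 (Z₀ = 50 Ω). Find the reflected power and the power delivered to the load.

P_reflected ≈ 143 W; P_delivered ≈ 106 W

|Γ| = |(14.7 − j131)/(114.7 − j131)| = 0.757
|Γ|² = 0.573
P_refl = |Γ|²·P_inc = 143 W, P_del = (1 − |Γ|²)·P_inc = 106 W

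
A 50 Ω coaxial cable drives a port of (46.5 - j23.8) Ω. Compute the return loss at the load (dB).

RL ≈ 12.3 dB

Γ = (-3.5 − j23.8)/(96.5 − j23.8), |Γ| = 0.242
RL = −20·log₁₀|Γ| = −20·log₁₀(0.242)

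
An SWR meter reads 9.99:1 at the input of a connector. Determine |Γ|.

|Γ| = (S − 1)/(S + 1) = (9.99 − 1)/(9.99 + 1) = 8.99/11

|Γ| ≈ 0.818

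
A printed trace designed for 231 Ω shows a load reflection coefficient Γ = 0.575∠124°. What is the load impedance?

Z_L ≈ 78.3 + j112 Ω

Z_L = Z_0·(1 + Γ)/(1 − Γ) = 231·(0.678 + j0.477)/(1.32 − j0.477)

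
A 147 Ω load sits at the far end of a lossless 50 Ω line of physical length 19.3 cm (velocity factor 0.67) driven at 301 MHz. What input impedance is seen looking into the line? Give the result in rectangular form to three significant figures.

λ = v/f = 0.67·c / 301 MHz = 0.668 m
βl = 2π·l/λ = 2π × 0.289 = 104°
tan(βl) = tan(104°) = -4
Z_in = Z_0·(Z_L + jZ_0·tanβl)/(Z_0 + jZ_L·tanβl)
     = 50·(147 − j200)/(50 − j588)

Z_in ≈ 17.9 + j11 Ω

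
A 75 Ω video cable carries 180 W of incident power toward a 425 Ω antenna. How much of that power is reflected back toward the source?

Γ = (425 − 75)/(425 + 75) = 0.7
|Γ|² = 0.49
P_refl = |Γ|²·P_inc = 88.2 W, P_del = (1 − |Γ|²)·P_inc = 91.8 W

P_reflected ≈ 88.2 W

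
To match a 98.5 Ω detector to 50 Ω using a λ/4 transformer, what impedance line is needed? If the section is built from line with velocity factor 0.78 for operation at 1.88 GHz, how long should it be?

Z_qwt ≈ 70.2 Ω; length ≈ 3.11 cm

Z_qwt = √(Z_0·R_L) = √(50 × 98.5) = √4925
λ = 0.78·c/f = 0.124 m, so l = λ/4 = 0.0311 m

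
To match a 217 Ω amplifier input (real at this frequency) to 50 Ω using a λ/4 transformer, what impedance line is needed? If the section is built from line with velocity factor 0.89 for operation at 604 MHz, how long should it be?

Z_qwt ≈ 104 Ω; length ≈ 11.1 cm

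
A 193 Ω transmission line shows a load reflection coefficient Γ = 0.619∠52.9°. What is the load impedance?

Z_L = Z_0·(1 + Γ)/(1 − Γ) = 193·(1.37 + j0.494)/(0.627 − j0.494)

Z_L ≈ 187 + j299 Ω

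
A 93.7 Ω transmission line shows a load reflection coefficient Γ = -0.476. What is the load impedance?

Z_L = Z_0·(1 + Γ)/(1 − Γ) = 93.7·(0.524)/(1.48)

Z_L ≈ 33.3 Ω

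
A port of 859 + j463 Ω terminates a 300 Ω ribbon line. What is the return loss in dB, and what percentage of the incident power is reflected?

Γ = (559 + j463)/(1159 + j463), |Γ| = 0.582
RL = −20·log₁₀(0.582) = 4.71 dB
P_refl/P_inc = |Γ|² = 0.338

RL ≈ 4.71 dB; 33.8% of incident power reflected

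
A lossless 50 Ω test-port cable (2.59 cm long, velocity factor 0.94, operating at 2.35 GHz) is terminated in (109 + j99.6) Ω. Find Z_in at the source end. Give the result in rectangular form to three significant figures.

λ = v/f = 0.94·c / 2.35 GHz = 0.12 m
βl = 2π·l/λ = 2π × 0.216 = 77.7°
tan(βl) = tan(77.7°) = 4.59
Z_in = Z_0·(Z_L + jZ_0·tanβl)/(Z_0 + jZ_L·tanβl)
     = 50·(109 + j329)/(-407 + j500)

Z_in ≈ 14.5 − j22.7 Ω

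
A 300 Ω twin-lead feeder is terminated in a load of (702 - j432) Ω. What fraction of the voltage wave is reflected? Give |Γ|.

Γ = (Z_L − Z_0)/(Z_L + Z_0) = (402 − j432)/(1002 − j432)
|Γ| = 590/1090

|Γ| ≈ 0.541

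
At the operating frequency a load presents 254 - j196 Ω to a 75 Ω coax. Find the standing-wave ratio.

Γ = (Z_L − Z_0)/(Z_L + Z_0) = (179 − j196)/(329 − j196)
|Γ| = 265/383 = 0.693
VSWR = (1 + |Γ|)/(1 − |Γ|) = 1.69/0.307

VSWR ≈ 5.52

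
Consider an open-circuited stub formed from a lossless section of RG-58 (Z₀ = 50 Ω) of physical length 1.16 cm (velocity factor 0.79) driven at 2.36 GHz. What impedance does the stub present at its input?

λ = v/f = 0.79·c / 2.36 GHz = 0.1 m
βl = 2π·l/λ = 2π × 0.116 = 41.6°
tan(βl) = 0.887
For an open-circuited stub, Z_in = −jZ_0·cot(βl) = −jZ_0/tan(βl)

Z_in ≈ −j56.3 Ω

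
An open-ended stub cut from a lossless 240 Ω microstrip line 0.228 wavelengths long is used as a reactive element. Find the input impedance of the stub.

βl = 2π × 0.228 = 82.1°
tan(βl) = 7.19
For an open-ended stub, Z_in = −jZ_0·cot(βl) = −jZ_0/tan(βl)

Z_in ≈ −j33.4 Ω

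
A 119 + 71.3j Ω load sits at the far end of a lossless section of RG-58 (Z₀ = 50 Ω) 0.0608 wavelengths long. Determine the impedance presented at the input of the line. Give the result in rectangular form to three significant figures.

Z_in ≈ 126 − j68.2 Ω

βl = 2π × 0.0608 = 21.9°
tan(βl) = tan(21.9°) = 0.402
Z_in = Z_0·(Z_L + jZ_0·tanβl)/(Z_0 + jZ_L·tanβl)
     = 50·(119 + j91.4)/(21.4 + j47.8)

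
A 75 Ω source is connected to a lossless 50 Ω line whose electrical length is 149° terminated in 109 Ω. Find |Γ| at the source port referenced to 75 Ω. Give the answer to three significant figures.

tan(βl) = -0.601
Z_in = Z_0·(Z_L + jZ_0·tanβl)/(Z_0 + jZ_L·tanβl) = 54.6 + j41.5 Ω
Γ_s = (Z_in − Z_s)/(Z_in + Z_s) = (-20.4 + j41.5)/(130 + j41.5), |Γ_s| = 0.34

|Γ| ≈ 0.34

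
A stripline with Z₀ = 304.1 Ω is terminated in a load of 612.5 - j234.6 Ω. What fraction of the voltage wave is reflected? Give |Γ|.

Γ = (Z_L − Z_0)/(Z_L + Z_0) = (308.4 − j234.6)/(916.6 − j234.6)
|Γ| = 387/946

|Γ| ≈ 0.41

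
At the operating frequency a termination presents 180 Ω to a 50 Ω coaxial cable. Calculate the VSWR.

VSWR ≈ 3.6

Γ = (180 − 50)/(180 + 50) = 0.565
VSWR = (1 + 0.565)/(1 − 0.565)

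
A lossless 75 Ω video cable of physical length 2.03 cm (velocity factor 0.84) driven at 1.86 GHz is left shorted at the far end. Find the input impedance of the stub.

Z_in ≈ +j103 Ω

λ = v/f = 0.84·c / 1.86 GHz = 0.135 m
βl = 2π·l/λ = 2π × 0.15 = 53.9°
tan(βl) = 1.37
For a shorted stub, Z_in = jZ_0·tan(βl)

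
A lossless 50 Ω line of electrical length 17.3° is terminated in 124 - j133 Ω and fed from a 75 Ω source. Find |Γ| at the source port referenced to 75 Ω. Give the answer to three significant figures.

tan(βl) = 0.311
Z_in = Z_0·(Z_L + jZ_0·tanβl)/(Z_0 + jZ_L·tanβl) = 34.5 − j78.8 Ω
Γ_s = (Z_in − Z_s)/(Z_in + Z_s) = (-40.5 − j78.8)/(110 − j78.8), |Γ_s| = 0.657

|Γ| ≈ 0.657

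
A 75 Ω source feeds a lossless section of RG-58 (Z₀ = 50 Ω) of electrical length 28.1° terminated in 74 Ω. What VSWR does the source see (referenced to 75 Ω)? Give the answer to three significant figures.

VSWR ≈ 1.47

tan(βl) = 0.534
Z_in = Z_0·(Z_L + jZ_0·tanβl)/(Z_0 + jZ_L·tanβl) = 58.5 − j19.6 Ω
Γ_s = (Z_in − Z_s)/(Z_in + Z_s) = (-16.5 − j19.6)/(134 − j19.6), |Γ_s| = 0.189
VSWR = (1 + |Γ_s|)/(1 − |Γ_s|)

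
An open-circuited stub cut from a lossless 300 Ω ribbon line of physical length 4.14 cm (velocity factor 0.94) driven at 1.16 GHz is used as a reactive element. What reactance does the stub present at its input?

X_in ≈ -164 Ω (capacitive)

λ = v/f = 0.94·c / 1.16 GHz = 0.243 m
βl = 2π·l/λ = 2π × 0.17 = 61.3°
tan(βl) = 1.83
For an open-circuited stub, Z_in = −jZ_0·cot(βl) = −jZ_0/tan(βl)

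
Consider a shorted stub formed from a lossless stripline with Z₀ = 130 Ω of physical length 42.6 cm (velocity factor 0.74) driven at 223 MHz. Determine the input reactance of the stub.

X_in ≈ -63.3 Ω (capacitive)

λ = v/f = 0.74·c / 223 MHz = 0.996 m
βl = 2π·l/λ = 2π × 0.428 = 154°
tan(βl) = -0.487
For a shorted stub, Z_in = jZ_0·tan(βl)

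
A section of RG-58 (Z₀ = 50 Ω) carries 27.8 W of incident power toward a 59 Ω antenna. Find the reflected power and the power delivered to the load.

P_reflected ≈ 0.19 W; P_delivered ≈ 27.6 W

Γ = (59 − 50)/(59 + 50) = 0.0826
|Γ|² = 0.00682
P_refl = |Γ|²·P_inc = 0.19 W, P_del = (1 − |Γ|²)·P_inc = 27.6 W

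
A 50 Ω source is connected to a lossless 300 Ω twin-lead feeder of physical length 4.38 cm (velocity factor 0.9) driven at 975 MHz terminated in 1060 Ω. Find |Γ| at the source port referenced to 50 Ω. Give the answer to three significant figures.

|Γ| ≈ 0.773

λ = v/f = 0.9·c / 975 MHz = 0.277 m
βl = 2π·l/λ = 2π × 0.158 = 56.9°
tan(βl) = 1.54
Z_in = Z_0·(Z_L + jZ_0·tanβl)/(Z_0 + jZ_L·tanβl) = 117 − j174 Ω
Γ_s = (Z_in − Z_s)/(Z_in + Z_s) = (66.9 − j174)/(167 − j174), |Γ_s| = 0.773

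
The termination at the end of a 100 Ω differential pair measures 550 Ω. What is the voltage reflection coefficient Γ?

Γ = 0.692

Γ = (Z_L − Z_0)/(Z_L + Z_0) = (550 − 100)/(550 + 100) = 450/650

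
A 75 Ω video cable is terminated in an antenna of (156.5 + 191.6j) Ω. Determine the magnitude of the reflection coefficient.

|Γ| ≈ 0.693

Γ = (Z_L − Z_0)/(Z_L + Z_0) = (81.5 + j191.6)/(231.5 + j191.6)
|Γ| = 208/301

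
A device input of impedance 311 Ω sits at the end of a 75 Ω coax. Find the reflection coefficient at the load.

Γ = (Z_L − Z_0)/(Z_L + Z_0) = (311 − 75)/(311 + 75) = 236/386

Γ = 0.611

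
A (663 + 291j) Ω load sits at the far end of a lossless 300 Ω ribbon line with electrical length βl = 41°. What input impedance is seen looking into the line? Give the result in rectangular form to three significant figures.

tan(βl) = tan(41°) = 0.869
Z_in = Z_0·(Z_L + jZ_0·tanβl)/(Z_0 + jZ_L·tanβl)
     = 300·(663 + j552)/(47 + j576)

Z_in ≈ 313 − j320 Ω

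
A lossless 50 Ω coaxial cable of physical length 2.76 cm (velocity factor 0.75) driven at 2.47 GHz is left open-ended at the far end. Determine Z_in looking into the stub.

Z_in ≈ +j17.3 Ω

λ = v/f = 0.75·c / 2.47 GHz = 0.0911 m
βl = 2π·l/λ = 2π × 0.303 = 109°
tan(βl) = -2.89
For an open-ended stub, Z_in = −jZ_0·cot(βl) = −jZ_0/tan(βl)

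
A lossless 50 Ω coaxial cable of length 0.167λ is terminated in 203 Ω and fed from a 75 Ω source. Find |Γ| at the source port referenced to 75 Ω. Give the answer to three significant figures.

|Γ| ≈ 0.681

βl = 2π × 0.167 = 60.1°
tan(βl) = 1.74
Z_in = Z_0·(Z_L + jZ_0·tanβl)/(Z_0 + jZ_L·tanβl) = 16.1 − j26.5 Ω
Γ_s = (Z_in − Z_s)/(Z_in + Z_s) = (-58.9 − j26.5)/(91.1 − j26.5), |Γ_s| = 0.681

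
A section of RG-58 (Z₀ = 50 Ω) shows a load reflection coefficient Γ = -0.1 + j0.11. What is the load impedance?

Z_L = Z_0·(1 + Γ)/(1 − Γ) = 50·(0.9 + j0.11)/(1.1 − j0.11)

Z_L ≈ 40 + j9 Ω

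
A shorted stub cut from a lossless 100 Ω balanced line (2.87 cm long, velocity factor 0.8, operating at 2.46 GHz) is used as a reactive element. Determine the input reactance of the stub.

λ = v/f = 0.8·c / 2.46 GHz = 0.0976 m
βl = 2π·l/λ = 2π × 0.294 = 106°
tan(βl) = -3.51
For a shorted stub, Z_in = jZ_0·tan(βl)

X_in ≈ -351 Ω (capacitive)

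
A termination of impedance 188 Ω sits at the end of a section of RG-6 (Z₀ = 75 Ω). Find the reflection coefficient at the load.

Γ = 0.43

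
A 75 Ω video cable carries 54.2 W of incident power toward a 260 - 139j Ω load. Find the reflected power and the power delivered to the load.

|Γ| = |(185 − j139)/(335 − j139)| = 0.638
|Γ|² = 0.407
P_refl = |Γ|²·P_inc = 22.1 W, P_del = (1 − |Γ|²)·P_inc = 32.1 W

P_reflected ≈ 22.1 W; P_delivered ≈ 32.1 W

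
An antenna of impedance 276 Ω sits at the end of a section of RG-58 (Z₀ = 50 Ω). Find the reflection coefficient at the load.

Γ = 0.693

Γ = (Z_L − Z_0)/(Z_L + Z_0) = (276 − 50)/(276 + 50) = 226/326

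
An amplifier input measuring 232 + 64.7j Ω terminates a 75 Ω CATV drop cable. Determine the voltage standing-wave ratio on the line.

VSWR ≈ 3.36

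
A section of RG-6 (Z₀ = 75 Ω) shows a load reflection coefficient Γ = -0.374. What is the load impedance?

Z_L ≈ 34.2 Ω

Z_L = Z_0·(1 + Γ)/(1 − Γ) = 75·(0.626)/(1.37)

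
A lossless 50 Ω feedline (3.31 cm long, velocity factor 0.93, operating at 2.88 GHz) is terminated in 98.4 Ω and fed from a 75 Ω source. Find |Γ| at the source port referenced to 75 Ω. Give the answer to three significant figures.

|Γ| ≈ 0.434

λ = v/f = 0.93·c / 2.88 GHz = 0.0969 m
βl = 2π·l/λ = 2π × 0.342 = 123°
tan(βl) = -1.54
Z_in = Z_0·(Z_L + jZ_0·tanβl)/(Z_0 + jZ_L·tanβl) = 32.6 + j21.7 Ω
Γ_s = (Z_in − Z_s)/(Z_in + Z_s) = (-42.4 + j21.7)/(108 + j21.7), |Γ_s| = 0.434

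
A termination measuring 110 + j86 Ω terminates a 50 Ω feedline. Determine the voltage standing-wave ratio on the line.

VSWR ≈ 3.73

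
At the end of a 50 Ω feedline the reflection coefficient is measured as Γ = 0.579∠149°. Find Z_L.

Z_L ≈ 14.3 + j12.8 Ω

Z_L = Z_0·(1 + Γ)/(1 − Γ) = 50·(0.504 + j0.298)/(1.5 − j0.298)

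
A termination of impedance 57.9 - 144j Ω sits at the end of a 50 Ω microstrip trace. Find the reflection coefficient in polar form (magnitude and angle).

Γ ≈ 0.801 ∠ -33.7°

Γ = (Z_L − Z_0)/(Z_L + Z_0) = (7.9 − j144)/(107.9 − j144)
|Γ| = 144/180 = 0.801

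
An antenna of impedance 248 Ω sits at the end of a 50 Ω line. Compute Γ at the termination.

Γ = 0.664

Γ = (Z_L − Z_0)/(Z_L + Z_0) = (248 − 50)/(248 + 50) = 198/298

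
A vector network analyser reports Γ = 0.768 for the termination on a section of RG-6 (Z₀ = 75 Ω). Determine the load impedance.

Z_L ≈ 572 Ω

Z_L = Z_0·(1 + Γ)/(1 − Γ) = 75·(1.77)/(0.232)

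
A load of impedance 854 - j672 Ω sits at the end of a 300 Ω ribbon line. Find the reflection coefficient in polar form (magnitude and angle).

Γ ≈ 0.652 ∠ -20.3°

Γ = (Z_L − Z_0)/(Z_L + Z_0) = (554 − j672)/(1154 − j672)
|Γ| = 871/1340 = 0.652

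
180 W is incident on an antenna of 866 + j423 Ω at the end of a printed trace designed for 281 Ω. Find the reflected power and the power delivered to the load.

P_reflected ≈ 62.8 W; P_delivered ≈ 117 W

|Γ| = |(585 + j423)/(1147 + j423)| = 0.591
|Γ|² = 0.349
P_refl = |Γ|²·P_inc = 62.8 W, P_del = (1 − |Γ|²)·P_inc = 117 W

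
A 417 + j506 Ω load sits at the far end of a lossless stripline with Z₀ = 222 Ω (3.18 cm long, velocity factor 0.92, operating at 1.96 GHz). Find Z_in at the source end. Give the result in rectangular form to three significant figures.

Z_in ≈ 53 − j94 Ω

λ = v/f = 0.92·c / 1.96 GHz = 0.141 m
βl = 2π·l/λ = 2π × 0.226 = 81.3°
tan(βl) = tan(81.3°) = 6.53
Z_in = Z_0·(Z_L + jZ_0·tanβl)/(Z_0 + jZ_L·tanβl)
     = 222·(417 + j1960)/(-3080 + j2720)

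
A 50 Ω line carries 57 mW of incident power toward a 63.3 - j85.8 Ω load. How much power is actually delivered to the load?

|Γ| = |(13.3 − j85.8)/(113.3 − j85.8)| = 0.611
|Γ|² = 0.373
P_refl = |Γ|²·P_inc = 21.3 mW, P_del = (1 − |Γ|²)·P_inc = 35.7 mW

P_delivered ≈ 35.7 mW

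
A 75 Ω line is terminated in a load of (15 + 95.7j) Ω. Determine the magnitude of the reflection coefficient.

Γ = (Z_L − Z_0)/(Z_L + Z_0) = (-60 + j95.7)/(90 + j95.7)
|Γ| = 113/131

|Γ| ≈ 0.86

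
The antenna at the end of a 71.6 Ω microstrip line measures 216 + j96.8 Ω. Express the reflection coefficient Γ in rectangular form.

Γ ≈ 0.553 + j0.151

Γ = (Z_L − Z_0)/(Z_L + Z_0) = (144.4 + j96.8)/(287.6 + j96.8)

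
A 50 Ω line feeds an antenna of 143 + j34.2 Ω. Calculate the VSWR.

Γ = (Z_L − Z_0)/(Z_L + Z_0) = (93 + j34.2)/(193 + j34.2)
|Γ| = 99.1/196 = 0.506
VSWR = (1 + |Γ|)/(1 − |Γ|) = 1.51/0.494

VSWR ≈ 3.04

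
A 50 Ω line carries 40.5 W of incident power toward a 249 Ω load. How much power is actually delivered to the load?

P_delivered ≈ 22.6 W

Γ = (249 − 50)/(249 + 50) = 0.666
|Γ|² = 0.443
P_refl = |Γ|²·P_inc = 17.9 W, P_del = (1 − |Γ|²)·P_inc = 22.6 W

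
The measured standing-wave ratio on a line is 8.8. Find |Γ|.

|Γ| ≈ 0.796

|Γ| = (S − 1)/(S + 1) = (8.8 − 1)/(8.8 + 1) = 7.8/9.8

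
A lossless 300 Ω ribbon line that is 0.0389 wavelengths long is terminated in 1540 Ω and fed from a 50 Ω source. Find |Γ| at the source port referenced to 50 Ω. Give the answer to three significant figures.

βl = 2π × 0.0389 = 14°
tan(βl) = 0.249
Z_in = Z_0·(Z_L + jZ_0·tanβl)/(Z_0 + jZ_L·tanβl) = 620 − j719 Ω
Γ_s = (Z_in − Z_s)/(Z_in + Z_s) = (570 − j719)/(670 − j719), |Γ_s| = 0.934

|Γ| ≈ 0.934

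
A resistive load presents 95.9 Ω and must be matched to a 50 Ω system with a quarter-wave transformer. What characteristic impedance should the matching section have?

Z_qwt ≈ 69.2 Ω

Z_qwt = √(Z_0·R_L) = √(50 × 95.9) = √4795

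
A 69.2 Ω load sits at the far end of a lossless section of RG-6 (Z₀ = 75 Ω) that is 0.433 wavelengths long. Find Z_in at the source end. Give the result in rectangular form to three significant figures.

Z_in ≈ 71 − j4.27 Ω

βl = 2π × 0.433 = 156°
tan(βl) = tan(156°) = -0.448
Z_in = Z_0·(Z_L + jZ_0·tanβl)/(Z_0 + jZ_L·tanβl)
     = 75·(69.2 − j33.6)/(75 − j31)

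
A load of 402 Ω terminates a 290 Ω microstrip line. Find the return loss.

RL ≈ 15.8 dB

Γ = (402 − 290)/(402 + 290) = 0.162
RL = −20·log₁₀|Γ| = −20·log₁₀(0.162)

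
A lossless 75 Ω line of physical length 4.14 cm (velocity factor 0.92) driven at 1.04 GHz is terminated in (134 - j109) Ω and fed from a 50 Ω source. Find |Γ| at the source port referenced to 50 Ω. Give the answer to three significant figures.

λ = v/f = 0.92·c / 1.04 GHz = 0.265 m
βl = 2π·l/λ = 2π × 0.156 = 56.2°
tan(βl) = 1.49
Z_in = Z_0·(Z_L + jZ_0·tanβl)/(Z_0 + jZ_L·tanβl) = 25.2 − j20.3 Ω
Γ_s = (Z_in − Z_s)/(Z_in + Z_s) = (-24.8 − j20.3)/(75.2 − j20.3), |Γ_s| = 0.411

|Γ| ≈ 0.411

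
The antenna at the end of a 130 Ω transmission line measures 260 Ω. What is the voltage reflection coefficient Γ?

Γ = 0.333

Γ = (Z_L − Z_0)/(Z_L + Z_0) = (260 − 130)/(260 + 130) = 130/390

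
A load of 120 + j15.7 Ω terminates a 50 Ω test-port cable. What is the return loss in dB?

Γ = (70 + j15.7)/(170 + j15.7), |Γ| = 0.42
RL = −20·log₁₀|Γ| = −20·log₁₀(0.42)

RL ≈ 7.53 dB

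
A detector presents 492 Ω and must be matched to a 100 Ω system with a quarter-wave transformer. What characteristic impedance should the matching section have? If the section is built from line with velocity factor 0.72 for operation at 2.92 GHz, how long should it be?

Z_qwt ≈ 222 Ω; length ≈ 1.85 cm

Z_qwt = √(Z_0·R_L) = √(100 × 492) = √49200
λ = 0.72·c/f = 0.074 m, so l = λ/4 = 0.0185 m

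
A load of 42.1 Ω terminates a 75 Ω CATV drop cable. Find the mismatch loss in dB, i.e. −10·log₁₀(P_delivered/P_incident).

mismatch loss ≈ 0.357 dB

Γ = (42.1 − 75)/(42.1 + 75) = -0.281
|Γ|² = 0.0789, so P_del/P_inc = 1 − |Γ|² = 0.921
ML = −10·log₁₀(1 − |Γ|²)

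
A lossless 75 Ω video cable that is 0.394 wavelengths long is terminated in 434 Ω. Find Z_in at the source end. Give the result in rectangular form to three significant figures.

βl = 2π × 0.394 = 142°
tan(βl) = tan(142°) = -0.786
Z_in = Z_0·(Z_L + jZ_0·tanβl)/(Z_0 + jZ_L·tanβl)
     = 75·(434 − j58.9)/(75 − j341)

Z_in ≈ 32.4 + j88.3 Ω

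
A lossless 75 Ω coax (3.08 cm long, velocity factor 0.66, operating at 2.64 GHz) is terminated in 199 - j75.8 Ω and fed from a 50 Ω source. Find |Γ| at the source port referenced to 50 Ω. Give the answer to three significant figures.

|Γ| ≈ 0.618

λ = v/f = 0.66·c / 2.64 GHz = 0.075 m
βl = 2π·l/λ = 2π × 0.411 = 148°
tan(βl) = -0.629
Z_in = Z_0·(Z_L + jZ_0·tanβl)/(Z_0 + jZ_L·tanβl) = 95.2 + j98.5 Ω
Γ_s = (Z_in − Z_s)/(Z_in + Z_s) = (45.2 + j98.5)/(145 + j98.5), |Γ_s| = 0.618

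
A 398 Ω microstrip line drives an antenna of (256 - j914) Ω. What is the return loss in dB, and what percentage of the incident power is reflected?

Γ = (-142 − j914)/(654 − j914), |Γ| = 0.823
RL = −20·log₁₀(0.823) = 1.69 dB
P_refl/P_inc = |Γ|² = 0.677

RL ≈ 1.69 dB; 67.7% of incident power reflected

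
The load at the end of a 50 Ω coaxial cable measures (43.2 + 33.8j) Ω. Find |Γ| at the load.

|Γ| ≈ 0.348

Γ = (Z_L − Z_0)/(Z_L + Z_0) = (-6.8 + j33.8)/(93.2 + j33.8)
|Γ| = 34.5/99.1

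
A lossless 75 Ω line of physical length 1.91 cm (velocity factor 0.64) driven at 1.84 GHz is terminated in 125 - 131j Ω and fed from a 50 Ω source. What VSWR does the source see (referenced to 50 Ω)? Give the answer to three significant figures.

VSWR ≈ 2.6

λ = v/f = 0.64·c / 1.84 GHz = 0.104 m
βl = 2π·l/λ = 2π × 0.183 = 65.9°
tan(βl) = 2.24
Z_in = Z_0·(Z_L + jZ_0·tanβl)/(Z_0 + jZ_L·tanβl) = 19.8 − j7.54 Ω
Γ_s = (Z_in − Z_s)/(Z_in + Z_s) = (-30.2 − j7.54)/(69.8 − j7.54), |Γ_s| = 0.444
VSWR = (1 + |Γ_s|)/(1 − |Γ_s|)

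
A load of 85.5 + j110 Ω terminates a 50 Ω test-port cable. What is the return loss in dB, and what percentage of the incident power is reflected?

Γ = (35.5 + j110)/(135.5 + j110), |Γ| = 0.662
RL = −20·log₁₀(0.662) = 3.58 dB
P_refl/P_inc = |Γ|² = 0.439

RL ≈ 3.58 dB; 43.9% of incident power reflected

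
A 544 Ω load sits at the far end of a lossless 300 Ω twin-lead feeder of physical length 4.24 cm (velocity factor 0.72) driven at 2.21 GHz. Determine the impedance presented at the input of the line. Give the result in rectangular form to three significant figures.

Z_in ≈ 396 + j185 Ω

λ = v/f = 0.72·c / 2.21 GHz = 0.0977 m
βl = 2π·l/λ = 2π × 0.434 = 156°
tan(βl) = tan(156°) = -0.442
Z_in = Z_0·(Z_L + jZ_0·tanβl)/(Z_0 + jZ_L·tanβl)
     = 300·(544 − j132)/(300 − j240)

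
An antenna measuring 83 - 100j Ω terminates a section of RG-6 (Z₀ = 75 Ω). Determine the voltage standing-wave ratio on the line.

Γ = (Z_L − Z_0)/(Z_L + Z_0) = (8 − j100)/(158 − j100)
|Γ| = 100/187 = 0.537
VSWR = (1 + |Γ|)/(1 − |Γ|) = 1.54/0.463

VSWR ≈ 3.32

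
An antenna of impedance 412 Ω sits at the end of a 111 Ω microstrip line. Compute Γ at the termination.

Γ = 0.576

Γ = (Z_L − Z_0)/(Z_L + Z_0) = (412 − 111)/(412 + 111) = 301/523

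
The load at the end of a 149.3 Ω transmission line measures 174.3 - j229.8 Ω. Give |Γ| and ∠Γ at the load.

Γ ≈ 0.582 ∠ -48.4°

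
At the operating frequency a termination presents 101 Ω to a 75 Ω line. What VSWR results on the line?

Γ = (101 − 75)/(101 + 75) = 0.148
VSWR = (1 + 0.148)/(1 − 0.148)

VSWR ≈ 1.35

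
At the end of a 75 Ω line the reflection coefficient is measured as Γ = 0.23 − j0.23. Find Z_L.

Z_L = Z_0·(1 + Γ)/(1 − Γ) = 75·(1.23 − j0.23)/(0.77 + j0.23)

Z_L ≈ 104 − j53.4 Ω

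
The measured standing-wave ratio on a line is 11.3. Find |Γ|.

|Γ| = (S − 1)/(S + 1) = (11.3 − 1)/(11.3 + 1) = 10.3/12.3

|Γ| ≈ 0.837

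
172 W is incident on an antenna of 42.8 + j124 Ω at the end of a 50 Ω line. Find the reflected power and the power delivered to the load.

P_reflected ≈ 111 W; P_delivered ≈ 61.4 W

|Γ| = |(-7.2 + j124)/(92.8 + j124)| = 0.802
|Γ|² = 0.643
P_refl = |Γ|²·P_inc = 111 W, P_del = (1 − |Γ|²)·P_inc = 61.4 W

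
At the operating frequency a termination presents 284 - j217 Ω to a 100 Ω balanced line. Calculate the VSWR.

VSWR ≈ 4.63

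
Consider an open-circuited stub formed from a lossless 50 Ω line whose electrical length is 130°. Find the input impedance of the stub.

tan(βl) = -1.19
For an open-circuited stub, Z_in = −jZ_0·cot(βl) = −jZ_0/tan(βl)

Z_in ≈ +j42 Ω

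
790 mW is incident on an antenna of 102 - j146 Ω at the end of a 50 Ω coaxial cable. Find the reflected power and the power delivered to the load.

|Γ| = |(52 − j146)/(152 − j146)| = 0.735
|Γ|² = 0.541
P_refl = |Γ|²·P_inc = 427 mW, P_del = (1 − |Γ|²)·P_inc = 363 mW

P_reflected ≈ 427 mW; P_delivered ≈ 363 mW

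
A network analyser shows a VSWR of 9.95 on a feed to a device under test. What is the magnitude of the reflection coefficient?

|Γ| ≈ 0.817

|Γ| = (S − 1)/(S + 1) = (9.95 − 1)/(9.95 + 1) = 8.95/10.9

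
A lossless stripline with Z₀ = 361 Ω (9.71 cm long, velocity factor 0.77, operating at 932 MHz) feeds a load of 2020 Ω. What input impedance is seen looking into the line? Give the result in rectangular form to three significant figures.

Z_in ≈ 156 + j412 Ω

λ = v/f = 0.77·c / 932 MHz = 0.248 m
βl = 2π·l/λ = 2π × 0.392 = 141°
tan(βl) = tan(141°) = -0.809
Z_in = Z_0·(Z_L + jZ_0·tanβl)/(Z_0 + jZ_L·tanβl)
     = 361·(2020 − j292)/(361 − j1630)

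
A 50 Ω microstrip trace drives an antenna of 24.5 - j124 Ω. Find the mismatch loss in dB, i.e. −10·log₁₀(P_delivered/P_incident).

Γ = (-25.5 − j124)/(74.5 − j124), |Γ| = 0.875
|Γ|² = 0.766, so P_del/P_inc = 1 − |Γ|² = 0.234
ML = −10·log₁₀(1 − |Γ|²)

mismatch loss ≈ 6.3 dB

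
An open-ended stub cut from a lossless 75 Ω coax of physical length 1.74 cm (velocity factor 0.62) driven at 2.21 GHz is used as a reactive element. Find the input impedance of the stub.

Z_in ≈ −j20.9 Ω

λ = v/f = 0.62·c / 2.21 GHz = 0.0842 m
βl = 2π·l/λ = 2π × 0.207 = 74.4°
tan(βl) = 3.59
For an open-ended stub, Z_in = −jZ_0·cot(βl) = −jZ_0/tan(βl)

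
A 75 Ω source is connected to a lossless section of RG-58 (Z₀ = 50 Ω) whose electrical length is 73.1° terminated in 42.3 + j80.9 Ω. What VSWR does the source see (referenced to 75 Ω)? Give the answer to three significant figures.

VSWR ≈ 5.43

tan(βl) = 3.29
Z_in = Z_0·(Z_L + jZ_0·tanβl)/(Z_0 + jZ_L·tanβl) = 18.9 − j44.6 Ω
Γ_s = (Z_in − Z_s)/(Z_in + Z_s) = (-56.1 − j44.6)/(93.9 − j44.6), |Γ_s| = 0.689
VSWR = (1 + |Γ_s|)/(1 − |Γ_s|)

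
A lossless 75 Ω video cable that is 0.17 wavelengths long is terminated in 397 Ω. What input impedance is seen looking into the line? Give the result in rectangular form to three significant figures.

Z_in ≈ 18.3 − j39.3 Ω

βl = 2π × 0.17 = 61.2°
tan(βl) = tan(61.2°) = 1.82
Z_in = Z_0·(Z_L + jZ_0·tanβl)/(Z_0 + jZ_L·tanβl)
     = 75·(397 + j136)/(75 + j722)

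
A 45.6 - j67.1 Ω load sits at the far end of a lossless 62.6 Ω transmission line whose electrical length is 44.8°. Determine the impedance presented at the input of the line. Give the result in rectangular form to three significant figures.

Z_in ≈ 18.9 − j9.02 Ω

tan(βl) = tan(44.8°) = 0.993
Z_in = Z_0·(Z_L + jZ_0·tanβl)/(Z_0 + jZ_L·tanβl)
     = 62.6·(45.6 − j4.94)/(129 + j45.3)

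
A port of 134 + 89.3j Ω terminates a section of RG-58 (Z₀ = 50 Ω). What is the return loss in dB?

Γ = (84 + j89.3)/(184 + j89.3), |Γ| = 0.599
RL = −20·log₁₀|Γ| = −20·log₁₀(0.599)

RL ≈ 4.45 dB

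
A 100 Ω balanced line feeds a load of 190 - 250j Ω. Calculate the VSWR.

VSWR ≈ 5.54

Γ = (Z_L − Z_0)/(Z_L + Z_0) = (90 − j250)/(290 − j250)
|Γ| = 266/383 = 0.694
VSWR = (1 + |Γ|)/(1 − |Γ|) = 1.69/0.306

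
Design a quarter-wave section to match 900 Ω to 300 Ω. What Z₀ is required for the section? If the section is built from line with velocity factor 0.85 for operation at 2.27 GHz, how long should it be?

Z_qwt = √(Z_0·R_L) = √(300 × 900) = √270000
λ = 0.85·c/f = 0.112 m, so l = λ/4 = 0.0281 m

Z_qwt ≈ 520 Ω; length ≈ 2.81 cm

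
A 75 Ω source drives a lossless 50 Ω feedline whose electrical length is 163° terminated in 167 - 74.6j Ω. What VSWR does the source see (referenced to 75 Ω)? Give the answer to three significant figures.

tan(βl) = -0.306
Z_in = Z_0·(Z_L + jZ_0·tanβl)/(Z_0 + jZ_L·tanβl) = 136 + j90.9 Ω
Γ_s = (Z_in − Z_s)/(Z_in + Z_s) = (61.4 + j90.9)/(211 + j90.9), |Γ_s| = 0.477
VSWR = (1 + |Γ_s|)/(1 − |Γ_s|)

VSWR ≈ 2.82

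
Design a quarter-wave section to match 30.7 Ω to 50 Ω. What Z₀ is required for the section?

Z_qwt = √(Z_0·R_L) = √(50 × 30.7) = √1535

Z_qwt ≈ 39.2 Ω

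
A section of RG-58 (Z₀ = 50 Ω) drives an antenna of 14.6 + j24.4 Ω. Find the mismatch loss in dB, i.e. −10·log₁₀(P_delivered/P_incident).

mismatch loss ≈ 2.13 dB

Γ = (-35.4 + j24.4)/(64.6 + j24.4), |Γ| = 0.623
|Γ|² = 0.388, so P_del/P_inc = 1 − |Γ|² = 0.612
ML = −10·log₁₀(1 − |Γ|²)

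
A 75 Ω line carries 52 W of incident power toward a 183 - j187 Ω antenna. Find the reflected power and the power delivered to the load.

|Γ| = |(108 − j187)/(258 − j187)| = 0.678
|Γ|² = 0.459
P_refl = |Γ|²·P_inc = 23.9 W, P_del = (1 − |Γ|²)·P_inc = 28.1 W

P_reflected ≈ 23.9 W; P_delivered ≈ 28.1 W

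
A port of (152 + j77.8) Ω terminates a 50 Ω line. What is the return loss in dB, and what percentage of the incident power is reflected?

Γ = (102 + j77.8)/(202 + j77.8), |Γ| = 0.593
RL = −20·log₁₀(0.593) = 4.54 dB
P_refl/P_inc = |Γ|² = 0.351

RL ≈ 4.54 dB; 35.1% of incident power reflected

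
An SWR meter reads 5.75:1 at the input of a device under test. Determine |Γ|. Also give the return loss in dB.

|Γ| = (S − 1)/(S + 1) = (5.75 − 1)/(5.75 + 1) = 4.75/6.75
RL = −20·log₁₀|Γ| = −20·log₁₀(0.704)

|Γ| ≈ 0.704; return loss ≈ 3.05 dB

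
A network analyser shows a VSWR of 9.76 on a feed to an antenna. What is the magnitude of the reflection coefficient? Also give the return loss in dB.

|Γ| ≈ 0.814; return loss ≈ 1.79 dB

|Γ| = (S − 1)/(S + 1) = (9.76 − 1)/(9.76 + 1) = 8.76/10.8
RL = −20·log₁₀|Γ| = −20·log₁₀(0.814)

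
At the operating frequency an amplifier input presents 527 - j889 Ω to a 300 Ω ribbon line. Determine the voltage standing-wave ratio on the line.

VSWR ≈ 7.19

Γ = (Z_L − Z_0)/(Z_L + Z_0) = (227 − j889)/(827 − j889)
|Γ| = 918/1210 = 0.756
VSWR = (1 + |Γ|)/(1 − |Γ|) = 1.76/0.244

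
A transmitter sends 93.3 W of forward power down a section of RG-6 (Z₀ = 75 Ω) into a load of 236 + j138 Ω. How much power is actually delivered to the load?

P_delivered ≈ 57.1 W

|Γ| = |(161 + j138)/(311 + j138)| = 0.623
|Γ|² = 0.388
P_refl = |Γ|²·P_inc = 36.2 W, P_del = (1 − |Γ|²)·P_inc = 57.1 W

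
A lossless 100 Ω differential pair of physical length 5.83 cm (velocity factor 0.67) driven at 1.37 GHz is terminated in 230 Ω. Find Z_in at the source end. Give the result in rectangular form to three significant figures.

λ = v/f = 0.67·c / 1.37 GHz = 0.147 m
βl = 2π·l/λ = 2π × 0.397 = 143°
tan(βl) = tan(143°) = -0.752
Z_in = Z_0·(Z_L + jZ_0·tanβl)/(Z_0 + jZ_L·tanβl)
     = 100·(230 − j75.2)/(100 − j173)

Z_in ≈ 90.2 + j80.8 Ω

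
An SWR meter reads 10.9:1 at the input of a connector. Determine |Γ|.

|Γ| ≈ 0.832

|Γ| = (S − 1)/(S + 1) = (10.9 − 1)/(10.9 + 1) = 9.9/11.9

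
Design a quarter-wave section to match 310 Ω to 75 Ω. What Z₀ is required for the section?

Z_qwt ≈ 152 Ω

Z_qwt = √(Z_0·R_L) = √(75 × 310) = √23250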